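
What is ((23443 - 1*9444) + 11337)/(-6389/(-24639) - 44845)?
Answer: -312126852/552464783 ≈ -0.56497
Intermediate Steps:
((23443 - 1*9444) + 11337)/(-6389/(-24639) - 44845) = ((23443 - 9444) + 11337)/(-6389*(-1/24639) - 44845) = (13999 + 11337)/(6389/24639 - 44845) = 25336/(-1104929566/24639) = 25336*(-24639/1104929566) = -312126852/552464783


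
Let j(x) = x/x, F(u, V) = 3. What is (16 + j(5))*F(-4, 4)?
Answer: 51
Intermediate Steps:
j(x) = 1
(16 + j(5))*F(-4, 4) = (16 + 1)*3 = 17*3 = 51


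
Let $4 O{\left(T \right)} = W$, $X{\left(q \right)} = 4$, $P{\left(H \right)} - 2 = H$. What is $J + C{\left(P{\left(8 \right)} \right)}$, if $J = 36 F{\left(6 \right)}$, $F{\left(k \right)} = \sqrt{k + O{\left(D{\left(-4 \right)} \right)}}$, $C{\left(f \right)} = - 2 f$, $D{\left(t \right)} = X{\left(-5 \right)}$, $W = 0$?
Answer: $-20 + 36 \sqrt{6} \approx 68.182$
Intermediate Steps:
$P{\left(H \right)} = 2 + H$
$D{\left(t \right)} = 4$
$O{\left(T \right)} = 0$ ($O{\left(T \right)} = \frac{1}{4} \cdot 0 = 0$)
$F{\left(k \right)} = \sqrt{k}$ ($F{\left(k \right)} = \sqrt{k + 0} = \sqrt{k}$)
$J = 36 \sqrt{6} \approx 88.182$
$J + C{\left(P{\left(8 \right)} \right)} = 36 \sqrt{6} - 2 \left(2 + 8\right) = 36 \sqrt{6} - 20 = -20 + 36 \sqrt{6}$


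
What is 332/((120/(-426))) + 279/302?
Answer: -1778291/1510 ≈ -1177.7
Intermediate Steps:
332/((120/(-426))) + 279/302 = 332/((120*(-1/426))) + 279*(1/302) = 332/(-20/71) + 279/302 = 332*(-71/20) + 279/302 = -5893/5 + 279/302 = -1778291/1510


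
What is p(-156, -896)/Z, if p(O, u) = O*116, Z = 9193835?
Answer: -18096/9193835 ≈ -0.0019683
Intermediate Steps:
p(O, u) = 116*O
p(-156, -896)/Z = (116*(-156))/9193835 = -18096*1/9193835 = -18096/9193835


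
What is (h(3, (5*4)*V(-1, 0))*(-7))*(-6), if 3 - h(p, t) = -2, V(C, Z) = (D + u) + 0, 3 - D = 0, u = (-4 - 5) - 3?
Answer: 210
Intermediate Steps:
u = -12 (u = -9 - 3 = -12)
D = 3 (D = 3 - 1*0 = 3 + 0 = 3)
V(C, Z) = -9 (V(C, Z) = (3 - 12) + 0 = -9 + 0 = -9)
h(p, t) = 5 (h(p, t) = 3 - 1*(-2) = 3 + 2 = 5)
(h(3, (5*4)*V(-1, 0))*(-7))*(-6) = (5*(-7))*(-6) = -35*(-6) = 210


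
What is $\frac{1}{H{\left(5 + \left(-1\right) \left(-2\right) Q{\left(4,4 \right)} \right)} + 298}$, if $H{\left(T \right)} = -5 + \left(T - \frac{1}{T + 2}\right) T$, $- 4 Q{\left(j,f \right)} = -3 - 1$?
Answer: $\frac{9}{3071} \approx 0.0029306$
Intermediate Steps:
$Q{\left(j,f \right)} = 1$ ($Q{\left(j,f \right)} = - \frac{-3 - 1}{4} = \left(- \frac{1}{4}\right) \left(-4\right) = 1$)
$H{\left(T \right)} = -5 + T \left(T - \frac{1}{2 + T}\right)$ ($H{\left(T \right)} = -5 + \left(T - \frac{1}{2 + T}\right) T = -5 + T \left(T - \frac{1}{2 + T}\right)$)
$\frac{1}{H{\left(5 + \left(-1\right) \left(-2\right) Q{\left(4,4 \right)} \right)} + 298} = \frac{1}{\frac{-10 + \left(5 + \left(-1\right) \left(-2\right) 1\right)^{3} - 6 \left(5 + \left(-1\right) \left(-2\right) 1\right) + 2 \left(5 + \left(-1\right) \left(-2\right) 1\right)^{2}}{2 + \left(5 + \left(-1\right) \left(-2\right) 1\right)} + 298} = \frac{1}{\frac{-10 + \left(5 + 2 \cdot 1\right)^{3} - 6 \left(5 + 2 \cdot 1\right) + 2 \left(5 + 2 \cdot 1\right)^{2}}{2 + \left(5 + 2 \cdot 1\right)} + 298} = \frac{1}{\frac{-10 + \left(5 + 2\right)^{3} - 6 \left(5 + 2\right) + 2 \left(5 + 2\right)^{2}}{2 + \left(5 + 2\right)} + 298} = \frac{1}{\frac{-10 + 7^{3} - 42 + 2 \cdot 7^{2}}{2 + 7} + 298} = \frac{1}{\frac{-10 + 343 - 42 + 2 \cdot 49}{9} + 298} = \frac{1}{\frac{-10 + 343 - 42 + 98}{9} + 298} = \frac{1}{\frac{1}{9} \cdot 389 + 298} = \frac{1}{\frac{389}{9} + 298} = \frac{1}{\frac{3071}{9}} = \frac{9}{3071}$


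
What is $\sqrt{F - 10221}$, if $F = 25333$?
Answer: $2 \sqrt{3778} \approx 122.93$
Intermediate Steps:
$\sqrt{F - 10221} = \sqrt{25333 - 10221} = \sqrt{15112} = 2 \sqrt{3778}$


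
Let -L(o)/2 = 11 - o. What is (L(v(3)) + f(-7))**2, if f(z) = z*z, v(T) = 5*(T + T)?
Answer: 7569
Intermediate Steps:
v(T) = 10*T (v(T) = 5*(2*T) = 10*T)
L(o) = -22 + 2*o (L(o) = -2*(11 - o) = -22 + 2*o)
f(z) = z**2
(L(v(3)) + f(-7))**2 = ((-22 + 2*(10*3)) + (-7)**2)**2 = ((-22 + 2*30) + 49)**2 = ((-22 + 60) + 49)**2 = (38 + 49)**2 = 87**2 = 7569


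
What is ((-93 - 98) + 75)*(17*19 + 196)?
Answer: -60204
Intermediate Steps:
((-93 - 98) + 75)*(17*19 + 196) = (-191 + 75)*(323 + 196) = -116*519 = -60204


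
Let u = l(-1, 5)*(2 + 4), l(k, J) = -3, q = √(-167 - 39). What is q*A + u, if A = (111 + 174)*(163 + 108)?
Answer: -18 + 77235*I*√206 ≈ -18.0 + 1.1085e+6*I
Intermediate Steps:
q = I*√206 (q = √(-206) = I*√206 ≈ 14.353*I)
u = -18 (u = -3*(2 + 4) = -3*6 = -18)
A = 77235 (A = 285*271 = 77235)
q*A + u = (I*√206)*77235 - 18 = 77235*I*√206 - 18 = -18 + 77235*I*√206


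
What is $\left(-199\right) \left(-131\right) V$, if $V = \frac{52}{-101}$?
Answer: $- \frac{1355588}{101} \approx -13422.0$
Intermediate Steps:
$V = - \frac{52}{101}$ ($V = 52 \left(- \frac{1}{101}\right) = - \frac{52}{101} \approx -0.51485$)
$\left(-199\right) \left(-131\right) V = \left(-199\right) \left(-131\right) \left(- \frac{52}{101}\right) = 26069 \left(- \frac{52}{101}\right) = - \frac{1355588}{101}$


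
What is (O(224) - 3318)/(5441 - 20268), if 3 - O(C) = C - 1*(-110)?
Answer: 3649/14827 ≈ 0.24611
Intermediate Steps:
O(C) = -107 - C (O(C) = 3 - (C - 1*(-110)) = 3 - (C + 110) = 3 - (110 + C) = 3 + (-110 - C) = -107 - C)
(O(224) - 3318)/(5441 - 20268) = ((-107 - 1*224) - 3318)/(5441 - 20268) = ((-107 - 224) - 3318)/(-14827) = (-331 - 3318)*(-1/14827) = -3649*(-1/14827) = 3649/14827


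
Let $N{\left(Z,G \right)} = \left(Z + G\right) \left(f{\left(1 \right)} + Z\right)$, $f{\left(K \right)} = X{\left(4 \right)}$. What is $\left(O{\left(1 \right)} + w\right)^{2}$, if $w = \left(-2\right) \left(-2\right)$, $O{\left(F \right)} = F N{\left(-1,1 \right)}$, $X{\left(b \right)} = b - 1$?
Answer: $16$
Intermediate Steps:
$X{\left(b \right)} = -1 + b$ ($X{\left(b \right)} = b - 1 = -1 + b$)
$f{\left(K \right)} = 3$ ($f{\left(K \right)} = -1 + 4 = 3$)
$N{\left(Z,G \right)} = \left(3 + Z\right) \left(G + Z\right)$ ($N{\left(Z,G \right)} = \left(Z + G\right) \left(3 + Z\right) = \left(G + Z\right) \left(3 + Z\right) = \left(3 + Z\right) \left(G + Z\right)$)
$O{\left(F \right)} = 0$ ($O{\left(F \right)} = F \left(\left(-1\right)^{2} + 3 \cdot 1 + 3 \left(-1\right) + 1 \left(-1\right)\right) = F \left(1 + 3 - 3 - 1\right) = F 0 = 0$)
$w = 4$
$\left(O{\left(1 \right)} + w\right)^{2} = \left(0 + 4\right)^{2} = 4^{2} = 16$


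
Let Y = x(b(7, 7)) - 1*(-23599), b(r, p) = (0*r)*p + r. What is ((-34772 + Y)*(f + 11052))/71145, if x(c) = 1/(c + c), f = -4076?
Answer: -545596448/498015 ≈ -1095.5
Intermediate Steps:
b(r, p) = r (b(r, p) = 0*p + r = 0 + r = r)
x(c) = 1/(2*c)
Y = 330387/14 (Y = (1/2)/7 - 1*(-23599) = (1/2)*(1/7) + 23599 = 1/14 + 23599 = 330387/14 ≈ 23599.)
((-34772 + Y)*(f + 11052))/71145 = ((-34772 + 330387/14)*(-4076 + 11052))/71145 = -156421/14*6976*(1/71145) = -545596448/7*1/71145 = -545596448/498015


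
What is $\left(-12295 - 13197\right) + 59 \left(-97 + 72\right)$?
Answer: $-26967$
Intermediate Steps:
$\left(-12295 - 13197\right) + 59 \left(-97 + 72\right) = \left(-12295 - 13197\right) + 59 \left(-25\right) = -25492 - 1475 = -26967$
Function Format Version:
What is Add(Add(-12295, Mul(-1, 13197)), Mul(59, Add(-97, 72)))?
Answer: -26967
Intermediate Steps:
Add(Add(-12295, Mul(-1, 13197)), Mul(59, Add(-97, 72))) = Add(Add(-12295, -13197), Mul(59, -25)) = Add(-25492, -1475) = -26967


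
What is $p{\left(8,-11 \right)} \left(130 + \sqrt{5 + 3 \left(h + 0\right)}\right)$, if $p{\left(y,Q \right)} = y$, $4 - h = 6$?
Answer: $1040 + 8 i \approx 1040.0 + 8.0 i$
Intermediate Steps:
$h = -2$ ($h = 4 - 6 = -2$)
$p{\left(8,-11 \right)} \left(130 + \sqrt{5 + 3 \left(h + 0\right)}\right) = 8 \left(130 + \sqrt{5 + 3 \left(-2 + 0\right)}\right) = 8 \left(130 + \sqrt{5 + 3 \left(-2\right)}\right) = 8 \left(130 + \sqrt{5 - 6}\right) = 8 \left(130 + \sqrt{-1}\right) = 8 \left(130 + i\right) = 1040 + 8 i$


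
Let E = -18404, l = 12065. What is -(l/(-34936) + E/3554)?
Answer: 342920577/62081272 ≈ 5.5237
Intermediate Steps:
-(l/(-34936) + E/3554) = -(12065/(-34936) - 18404/3554) = -(12065*(-1/34936) - 18404*1/3554) = -(-12065/34936 - 9202/1777) = -1*(-342920577/62081272) = 342920577/62081272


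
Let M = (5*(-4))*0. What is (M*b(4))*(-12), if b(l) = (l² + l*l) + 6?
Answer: 0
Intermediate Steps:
b(l) = 6 + 2*l² (b(l) = (l² + l²) + 6 = 2*l² + 6 = 6 + 2*l²)
M = 0 (M = -20*0 = 0)
(M*b(4))*(-12) = (0*(6 + 2*4²))*(-12) = (0*(6 + 2*16))*(-12) = (0*(6 + 32))*(-12) = (0*38)*(-12) = 0*(-12) = 0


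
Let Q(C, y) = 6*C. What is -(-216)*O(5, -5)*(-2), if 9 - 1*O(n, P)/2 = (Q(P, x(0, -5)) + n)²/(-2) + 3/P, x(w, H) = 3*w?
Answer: -1391472/5 ≈ -2.7829e+5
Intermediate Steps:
O(n, P) = 18 + (n + 6*P)² - 6/P (O(n, P) = 18 - 2*((6*P + n)²/(-2) + 3/P) = 18 - 2*((n + 6*P)²*(-½) + 3/P) = 18 - 2*(-(n + 6*P)²/2 + 3/P) = 18 - 2*(3/P - (n + 6*P)²/2) = 18 + ((n + 6*P)² - 6/P) = 18 + (n + 6*P)² - 6/P)
-(-216)*O(5, -5)*(-2) = -(-216)*(18 + (5 + 6*(-5))² - 6/(-5))*(-2) = -(-216)*(18 + (5 - 30)² - 6*(-⅕))*(-2) = -(-216)*(18 + (-25)² + 6/5)*(-2) = -(-216)*(18 + 625 + 6/5)*(-2) = -(-216)*3221/5*(-2) = -36*(-19326/5)*(-2) = (695736/5)*(-2) = -1391472/5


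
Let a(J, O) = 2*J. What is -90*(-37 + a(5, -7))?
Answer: 2430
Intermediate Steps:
-90*(-37 + a(5, -7)) = -90*(-37 + 2*5) = -90*(-37 + 10) = -90*(-27) = 2430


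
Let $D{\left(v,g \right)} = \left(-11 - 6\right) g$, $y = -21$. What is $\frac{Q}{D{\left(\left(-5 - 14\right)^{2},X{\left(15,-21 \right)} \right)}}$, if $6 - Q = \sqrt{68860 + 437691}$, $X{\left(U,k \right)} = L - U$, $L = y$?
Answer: $\frac{1}{102} - \frac{\sqrt{506551}}{612} \approx -1.1531$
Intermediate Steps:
$L = -21$
$X{\left(U,k \right)} = -21 - U$
$Q = 6 - \sqrt{506551}$ ($Q = 6 - \sqrt{68860 + 437691} = 6 - \sqrt{506551} \approx -705.72$)
$D{\left(v,g \right)} = - 17 g$
$\frac{Q}{D{\left(\left(-5 - 14\right)^{2},X{\left(15,-21 \right)} \right)}} = \frac{6 - \sqrt{506551}}{\left(-17\right) \left(-21 - 15\right)} = \frac{6 - \sqrt{506551}}{\left(-17\right) \left(-36\right)} = \frac{6 - \sqrt{506551}}{612} = \left(6 - \sqrt{506551}\right) \frac{1}{612} = \frac{1}{102} - \frac{\sqrt{506551}}{612}$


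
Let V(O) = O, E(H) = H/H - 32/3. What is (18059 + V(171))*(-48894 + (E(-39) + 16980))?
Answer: -1745905330/3 ≈ -5.8197e+8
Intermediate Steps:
E(H) = -29/3 (E(H) = 1 - 32*⅓ = 1 - 32/3 = -29/3)
(18059 + V(171))*(-48894 + (E(-39) + 16980)) = (18059 + 171)*(-48894 + (-29/3 + 16980)) = 18230*(-48894 + 50911/3) = 18230*(-95771/3) = -1745905330/3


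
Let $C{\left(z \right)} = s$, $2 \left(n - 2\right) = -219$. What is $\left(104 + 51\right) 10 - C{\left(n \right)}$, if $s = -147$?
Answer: $1697$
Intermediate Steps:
$n = - \frac{215}{2}$ ($n = 2 + \frac{1}{2} \left(-219\right) = 2 - \frac{219}{2} = - \frac{215}{2} \approx -107.5$)
$C{\left(z \right)} = -147$
$\left(104 + 51\right) 10 - C{\left(n \right)} = \left(104 + 51\right) 10 - -147 = 155 \cdot 10 + 147 = 1550 + 147 = 1697$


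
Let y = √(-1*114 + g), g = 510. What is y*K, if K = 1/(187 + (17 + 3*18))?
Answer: √11/43 ≈ 0.077131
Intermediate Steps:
y = 6*√11 (y = √(-1*114 + 510) = √(-114 + 510) = √396 = 6*√11 ≈ 19.900)
K = 1/258 (K = 1/(187 + (17 + 54)) = 1/(187 + 71) = 1/258 ≈ 0.0038760)
y*K = (6*√11)*(1/258) = √11/43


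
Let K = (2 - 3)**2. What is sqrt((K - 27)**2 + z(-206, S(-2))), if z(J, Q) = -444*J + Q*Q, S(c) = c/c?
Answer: sqrt(92141) ≈ 303.55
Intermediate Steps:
S(c) = 1
z(J, Q) = Q**2 - 444*J (z(J, Q) = -444*J + Q**2 = Q**2 - 444*J)
K = 1 (K = (-1)**2 = 1)
sqrt((K - 27)**2 + z(-206, S(-2))) = sqrt((1 - 27)**2 + (1**2 - 444*(-206))) = sqrt((-26)**2 + (1 + 91464)) = sqrt(676 + 91465) = sqrt(92141)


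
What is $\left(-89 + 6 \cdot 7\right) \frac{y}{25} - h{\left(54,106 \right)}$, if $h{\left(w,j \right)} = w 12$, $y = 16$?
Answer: $- \frac{16952}{25} \approx -678.08$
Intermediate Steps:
$h{\left(w,j \right)} = 12 w$
$\left(-89 + 6 \cdot 7\right) \frac{y}{25} - h{\left(54,106 \right)} = \left(-89 + 6 \cdot 7\right) \frac{16}{25} - 12 \cdot 54 = \left(-89 + 42\right) 16 \cdot \frac{1}{25} - 648 = \left(-47\right) \frac{16}{25} - 648 = - \frac{752}{25} - 648 = - \frac{16952}{25}$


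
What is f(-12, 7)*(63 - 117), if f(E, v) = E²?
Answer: -7776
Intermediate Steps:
f(-12, 7)*(63 - 117) = (-12)²*(63 - 117) = 144*(-54) = -7776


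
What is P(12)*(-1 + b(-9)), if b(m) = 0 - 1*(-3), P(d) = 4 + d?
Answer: 32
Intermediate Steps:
b(m) = 3 (b(m) = 0 + 3 = 3)
P(12)*(-1 + b(-9)) = (4 + 12)*(-1 + 3) = 16*2 = 32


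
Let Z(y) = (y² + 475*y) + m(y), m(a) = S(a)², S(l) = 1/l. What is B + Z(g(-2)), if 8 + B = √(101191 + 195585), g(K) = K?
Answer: -3815/4 + 2*√74194 ≈ -408.98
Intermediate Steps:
B = -8 + 2*√74194 (B = -8 + √(101191 + 195585) = -8 + √296776 = -8 + 2*√74194 ≈ 536.77)
m(a) = a⁻² (m(a) = (1/a)² = a⁻²)
Z(y) = y⁻² + y² + 475*y (Z(y) = (y² + 475*y) + y⁻² = y⁻² + y² + 475*y)
B + Z(g(-2)) = (-8 + 2*√74194) + (1 + (-2)³*(475 - 2))/(-2)² = (-8 + 2*√74194) + (1 - 8*473)/4 = (-8 + 2*√74194) + (1 - 3784)/4 = (-8 + 2*√74194) + (¼)*(-3783) = (-8 + 2*√74194) - 3783/4 = -3815/4 + 2*√74194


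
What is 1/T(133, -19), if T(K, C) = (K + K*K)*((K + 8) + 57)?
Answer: 1/3528756 ≈ 2.8339e-7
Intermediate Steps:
T(K, C) = (65 + K)*(K + K²) (T(K, C) = (K + K²)*((8 + K) + 57) = (K + K²)*(65 + K) = (65 + K)*(K + K²))
1/T(133, -19) = 1/(133*(65 + 133² + 66*133)) = 1/(133*(65 + 17689 + 8778)) = 1/(133*26532) = 1/3528756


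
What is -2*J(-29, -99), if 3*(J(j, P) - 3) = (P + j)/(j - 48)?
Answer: -1642/231 ≈ -7.1082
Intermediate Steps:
J(j, P) = 3 + (P + j)/(3*(-48 + j)) (J(j, P) = 3 + ((P + j)/(j - 48))/3 = 3 + ((P + j)/(-48 + j))/3 = 3 + (P + j)/(3*(-48 + j)))
-2*J(-29, -99) = -2*(-432 - 99 + 10*(-29))/(3*(-48 - 29)) = -2*(-432 - 99 - 290)/(3*(-77)) = -2*(-1)*(-821)/(3*77) = -2*821/231 = -1642/231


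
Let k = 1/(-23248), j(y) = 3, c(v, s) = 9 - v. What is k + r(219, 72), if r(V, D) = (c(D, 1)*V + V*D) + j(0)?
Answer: 45891551/23248 ≈ 1974.0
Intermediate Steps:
k = -1/23248 ≈ -4.3014e-5
r(V, D) = 3 + D*V + V*(9 - D) (r(V, D) = ((9 - D)*V + V*D) + 3 = (V*(9 - D) + D*V) + 3 = (D*V + V*(9 - D)) + 3 = 3 + D*V + V*(9 - D))
k + r(219, 72) = -1/23248 + (3 + 9*219) = -1/23248 + (3 + 1971) = -1/23248 + 1974 = 45891551/23248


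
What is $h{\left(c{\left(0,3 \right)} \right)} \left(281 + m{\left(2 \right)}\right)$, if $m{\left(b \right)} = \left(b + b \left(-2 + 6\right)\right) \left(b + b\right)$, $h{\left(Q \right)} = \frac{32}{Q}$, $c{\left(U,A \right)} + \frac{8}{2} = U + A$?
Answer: $-10272$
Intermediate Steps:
$c{\left(U,A \right)} = -4 + A + U$ ($c{\left(U,A \right)} = -4 + \left(U + A\right) = -4 + \left(A + U\right) = -4 + A + U$)
$m{\left(b \right)} = 10 b^{2}$ ($m{\left(b \right)} = \left(b + b 4\right) 2 b = \left(b + 4 b\right) 2 b = 5 b 2 b = 10 b^{2}$)
$h{\left(c{\left(0,3 \right)} \right)} \left(281 + m{\left(2 \right)}\right) = \frac{32}{-4 + 3 + 0} \left(281 + 10 \cdot 2^{2}\right) = \frac{32}{-1} \left(281 + 10 \cdot 4\right) = 32 \left(-1\right) \left(281 + 40\right) = \left(-32\right) 321 = -10272$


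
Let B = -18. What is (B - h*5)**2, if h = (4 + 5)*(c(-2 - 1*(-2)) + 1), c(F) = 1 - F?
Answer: 11664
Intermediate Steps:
h = 18 (h = (4 + 5)*((1 - (-2 - 1*(-2))) + 1) = 9*((1 - (-2 + 2)) + 1) = 9*((1 - 1*0) + 1) = 9*((1 + 0) + 1) = 9*(1 + 1) = 9*2 = 18)
(B - h*5)**2 = (-18 - 1*18*5)**2 = (-18 - 18*5)**2 = (-18 - 90)**2 = (-108)**2 = 11664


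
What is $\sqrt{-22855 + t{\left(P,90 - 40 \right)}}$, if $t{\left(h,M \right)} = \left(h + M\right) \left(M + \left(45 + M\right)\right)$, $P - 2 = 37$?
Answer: $5 i \sqrt{398} \approx 99.75 i$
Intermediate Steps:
$P = 39$ ($P = 2 + 37 = 39$)
$t{\left(h,M \right)} = \left(45 + 2 M\right) \left(M + h\right)$ ($t{\left(h,M \right)} = \left(M + h\right) \left(45 + 2 M\right) = \left(45 + 2 M\right) \left(M + h\right)$)
$\sqrt{-22855 + t{\left(P,90 - 40 \right)}} = \sqrt{-22855 + \left(2 \left(90 - 40\right)^{2} + 45 \left(90 - 40\right) + 45 \cdot 39 + 2 \left(90 - 40\right) 39\right)} = \sqrt{-22855 + \left(2 \cdot 50^{2} + 45 \cdot 50 + 1755 + 2 \cdot 50 \cdot 39\right)} = \sqrt{-22855 + \left(2 \cdot 2500 + 2250 + 1755 + 3900\right)} = \sqrt{-22855 + \left(5000 + 2250 + 1755 + 3900\right)} = \sqrt{-22855 + 12905} = \sqrt{-9950} = 5 i \sqrt{398}$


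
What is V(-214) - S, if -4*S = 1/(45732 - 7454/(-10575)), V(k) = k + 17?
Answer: -381095192377/1934493416 ≈ -197.00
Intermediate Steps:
V(k) = 17 + k
S = -10575/1934493416 (S = -1/(4*(45732 - 7454/(-10575))) = -1/(4*(45732 - 7454*(-1/10575))) = -1/(4*(45732 + 7454/10575)) = -1/(4*483623354/10575) = -1/4*10575/483623354 = -10575/1934493416 ≈ -5.4665e-6)
V(-214) - S = (17 - 214) - 1*(-10575/1934493416) = -197 + 10575/1934493416 = -381095192377/1934493416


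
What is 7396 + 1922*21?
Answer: 47758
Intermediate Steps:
7396 + 1922*21 = 7396 + 40362 = 47758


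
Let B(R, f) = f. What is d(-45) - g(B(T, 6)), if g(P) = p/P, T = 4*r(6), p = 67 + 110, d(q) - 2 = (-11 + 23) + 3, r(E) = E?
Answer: -25/2 ≈ -12.500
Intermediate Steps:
d(q) = 17 (d(q) = 2 + ((-11 + 23) + 3) = 2 + (12 + 3) = 2 + 15 = 17)
p = 177
T = 24 (T = 4*6 = 24)
g(P) = 177/P
d(-45) - g(B(T, 6)) = 17 - 177/6 = 17 - 1*59/2 = 17 - 59/2 = -25/2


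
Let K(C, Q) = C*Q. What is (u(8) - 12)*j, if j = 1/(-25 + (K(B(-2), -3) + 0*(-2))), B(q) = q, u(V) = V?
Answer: 4/19 ≈ 0.21053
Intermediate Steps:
j = -1/19 (j = 1/(-25 + (-2*(-3) + 0*(-2))) = 1/(-25 + (6 + 0)) = 1/(-25 + 6) = 1/(-19) = -1/19 ≈ -0.052632)
(u(8) - 12)*j = (8 - 12)*(-1/19) = -4*(-1/19) = 4/19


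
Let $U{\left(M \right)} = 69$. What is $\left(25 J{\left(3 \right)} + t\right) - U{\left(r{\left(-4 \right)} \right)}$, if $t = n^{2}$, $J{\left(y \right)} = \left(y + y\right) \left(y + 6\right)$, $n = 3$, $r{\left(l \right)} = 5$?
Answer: $1290$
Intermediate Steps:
$J{\left(y \right)} = 2 y \left(6 + y\right)$
$t = 9$ ($t = 3^{2} = 9$)
$\left(25 J{\left(3 \right)} + t\right) - U{\left(r{\left(-4 \right)} \right)} = \left(25 \cdot 2 \cdot 3 \left(6 + 3\right) + 9\right) - 69 = \left(25 \cdot 2 \cdot 3 \cdot 9 + 9\right) - 69 = \left(25 \cdot 54 + 9\right) - 69 = \left(1350 + 9\right) - 69 = 1359 - 69 = 1290$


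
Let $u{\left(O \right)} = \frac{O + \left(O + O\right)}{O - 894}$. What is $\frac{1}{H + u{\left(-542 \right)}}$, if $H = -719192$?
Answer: $- \frac{718}{516379043} \approx -1.3905 \cdot 10^{-6}$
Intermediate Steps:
$u{\left(O \right)} = \frac{3 O}{-894 + O}$ ($u{\left(O \right)} = \frac{O + 2 O}{-894 + O} = \frac{3 O}{-894 + O}$)
$\frac{1}{H + u{\left(-542 \right)}} = \frac{1}{-719192 + 3 \left(-542\right) \frac{1}{-894 - 542}} = \frac{1}{-719192 + 3 \left(-542\right) \frac{1}{-1436}} = \frac{1}{-719192 + 3 \left(-542\right) \left(- \frac{1}{1436}\right)} = \frac{1}{-719192 + \frac{813}{718}} = \frac{1}{- \frac{516379043}{718}} = - \frac{718}{516379043}$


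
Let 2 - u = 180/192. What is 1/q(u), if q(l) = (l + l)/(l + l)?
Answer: 1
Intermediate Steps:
u = 17/16 (u = 2 - 180/192 = 2 - 1*15/16 = 2 - 15/16 = 17/16 ≈ 1.0625)
q(l) = 1 (q(l) = (2*l)/((2*l)) = (2*l)*(1/(2*l)) = 1)
1/q(u) = 1/1 = 1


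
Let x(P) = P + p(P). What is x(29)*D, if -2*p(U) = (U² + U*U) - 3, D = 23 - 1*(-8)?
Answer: -50251/2 ≈ -25126.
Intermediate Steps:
D = 31 (D = 23 + 8 = 31)
p(U) = 3/2 - U² (p(U) = -((U² + U*U) - 3)/2 = -((U² + U²) - 3)/2 = -(2*U² - 3)/2 = -(-3 + 2*U²)/2 = 3/2 - U²)
x(P) = 3/2 + P - P² (x(P) = P + (3/2 - P²) = 3/2 + P - P²)
x(29)*D = (3/2 + 29 - 1*29²)*31 = (3/2 + 29 - 1*841)*31 = (3/2 + 29 - 841)*31 = -1621/2*31 = -50251/2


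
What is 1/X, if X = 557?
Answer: 1/557 ≈ 0.0017953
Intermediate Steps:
1/X = 1/557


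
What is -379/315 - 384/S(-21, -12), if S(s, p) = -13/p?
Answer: -1456447/4095 ≈ -355.66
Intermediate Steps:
-379/315 - 384/S(-21, -12) = -379/315 - 384/((-13/(-12))) = -379*1/315 - 384/((-13*(-1/12))) = -379/315 - 384/13/12 = -379/315 - 384*12/13 = -379/315 - 4608/13 = -1456447/4095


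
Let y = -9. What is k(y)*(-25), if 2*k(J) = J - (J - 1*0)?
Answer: 0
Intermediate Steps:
k(J) = 0 (k(J) = (J - (J - 1*0))/2 = (J - (J + 0))/2 = (J - J)/2 = (1/2)*0 = 0)
k(y)*(-25) = 0*(-25) = 0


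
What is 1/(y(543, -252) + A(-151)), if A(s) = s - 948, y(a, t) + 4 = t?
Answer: -1/1355 ≈ -0.00073801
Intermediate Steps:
y(a, t) = -4 + t
A(s) = -948 + s
1/(y(543, -252) + A(-151)) = 1/((-4 - 252) + (-948 - 151)) = 1/(-256 - 1099) = 1/(-1355) = -1/1355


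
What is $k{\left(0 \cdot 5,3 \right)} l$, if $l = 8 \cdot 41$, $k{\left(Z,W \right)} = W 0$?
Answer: $0$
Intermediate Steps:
$k{\left(Z,W \right)} = 0$
$l = 328$
$k{\left(0 \cdot 5,3 \right)} l = 0 \cdot 328 = 0$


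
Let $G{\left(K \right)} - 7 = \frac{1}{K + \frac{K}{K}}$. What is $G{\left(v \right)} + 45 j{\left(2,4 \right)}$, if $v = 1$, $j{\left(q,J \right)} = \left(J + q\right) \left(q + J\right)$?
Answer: $\frac{3255}{2} \approx 1627.5$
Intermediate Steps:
$j{\left(q,J \right)} = \left(J + q\right)^{2}$ ($j{\left(q,J \right)} = \left(J + q\right) \left(J + q\right) = \left(J + q\right)^{2}$)
$G{\left(K \right)} = 7 + \frac{1}{1 + K}$ ($G{\left(K \right)} = 7 + \frac{1}{K + \frac{K}{K}} = 7 + \frac{1}{K + 1} = 7 + \frac{1}{1 + K}$)
$G{\left(v \right)} + 45 j{\left(2,4 \right)} = \frac{8 + 7 \cdot 1}{1 + 1} + 45 \left(4 + 2\right)^{2} = \frac{8 + 7}{2} + 45 \cdot 6^{2} = \frac{1}{2} \cdot 15 + 45 \cdot 36 = \frac{15}{2} + 1620 = \frac{3255}{2}$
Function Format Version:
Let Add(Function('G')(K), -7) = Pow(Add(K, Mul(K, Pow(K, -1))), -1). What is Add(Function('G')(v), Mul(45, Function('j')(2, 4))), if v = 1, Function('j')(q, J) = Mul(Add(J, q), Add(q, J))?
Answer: Rational(3255, 2) ≈ 1627.5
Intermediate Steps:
Function('j')(q, J) = Pow(Add(J, q), 2) (Function('j')(q, J) = Mul(Add(J, q), Add(J, q)) = Pow(Add(J, q), 2))
Function('G')(K) = Add(7, Pow(Add(1, K), -1)) (Function('G')(K) = Add(7, Pow(Add(K, Mul(K, Pow(K, -1))), -1)) = Add(7, Pow(Add(K, 1), -1)) = Add(7, Pow(Add(1, K), -1)))
Add(Function('G')(v), Mul(45, Function('j')(2, 4))) = Add(Mul(Pow(Add(1, 1), -1), Add(8, Mul(7, 1))), Mul(45, Pow(Add(4, 2), 2))) = Add(Mul(Pow(2, -1), Add(8, 7)), Mul(45, Pow(6, 2))) = Add(Mul(Rational(1, 2), 15), Mul(45, 36)) = Add(Rational(15, 2), 1620) = Rational(3255, 2)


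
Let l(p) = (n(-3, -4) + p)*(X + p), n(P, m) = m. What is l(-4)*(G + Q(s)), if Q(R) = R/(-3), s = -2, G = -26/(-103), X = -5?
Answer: 6816/103 ≈ 66.175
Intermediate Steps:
G = 26/103 (G = -26*(-1/103) = 26/103 ≈ 0.25243)
l(p) = (-5 + p)*(-4 + p) (l(p) = (-4 + p)*(-5 + p) = (-5 + p)*(-4 + p))
Q(R) = -R/3 (Q(R) = R*(-⅓) = -R/3)
l(-4)*(G + Q(s)) = (20 + (-4)² - 9*(-4))*(26/103 - ⅓*(-2)) = (20 + 16 + 36)*(26/103 + ⅔) = 72*(284/309) = 6816/103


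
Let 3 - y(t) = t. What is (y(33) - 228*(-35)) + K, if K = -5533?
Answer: 2417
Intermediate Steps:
y(t) = 3 - t
(y(33) - 228*(-35)) + K = ((3 - 1*33) - 228*(-35)) - 5533 = ((3 - 33) + 7980) - 5533 = (-30 + 7980) - 5533 = 7950 - 5533 = 2417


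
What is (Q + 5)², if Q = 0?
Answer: 25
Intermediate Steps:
(Q + 5)² = (0 + 5)² = 5² = 25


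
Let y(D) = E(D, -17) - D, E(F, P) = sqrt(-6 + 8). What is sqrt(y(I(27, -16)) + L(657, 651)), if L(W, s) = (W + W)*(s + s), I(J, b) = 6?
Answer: sqrt(1710822 + sqrt(2)) ≈ 1308.0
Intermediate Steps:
E(F, P) = sqrt(2)
L(W, s) = 4*W*s (L(W, s) = (2*W)*(2*s) = 4*W*s)
y(D) = sqrt(2) - D
sqrt(y(I(27, -16)) + L(657, 651)) = sqrt((sqrt(2) - 1*6) + 4*657*651) = sqrt((sqrt(2) - 6) + 1710828) = sqrt((-6 + sqrt(2)) + 1710828) = sqrt(1710822 + sqrt(2))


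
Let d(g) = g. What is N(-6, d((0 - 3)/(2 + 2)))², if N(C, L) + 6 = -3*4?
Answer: 324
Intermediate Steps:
N(C, L) = -18 (N(C, L) = -6 - 3*4 = -6 - 12 = -18)
N(-6, d((0 - 3)/(2 + 2)))² = (-18)² = 324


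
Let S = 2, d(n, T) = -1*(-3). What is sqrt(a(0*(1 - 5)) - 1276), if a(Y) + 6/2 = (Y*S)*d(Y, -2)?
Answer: I*sqrt(1279) ≈ 35.763*I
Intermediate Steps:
d(n, T) = 3
a(Y) = -3 + 6*Y (a(Y) = -3 + (Y*2)*3 = -3 + (2*Y)*3 = -3 + 6*Y)
sqrt(a(0*(1 - 5)) - 1276) = sqrt((-3 + 6*(0*(1 - 5))) - 1276) = sqrt((-3 + 6*(0*(-4))) - 1276) = sqrt((-3 + 6*0) - 1276) = sqrt((-3 + 0) - 1276) = sqrt(-3 - 1276) = sqrt(-1279) = I*sqrt(1279)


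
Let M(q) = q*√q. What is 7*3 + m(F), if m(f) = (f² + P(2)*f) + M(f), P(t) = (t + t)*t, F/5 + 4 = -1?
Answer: 446 - 125*I ≈ 446.0 - 125.0*I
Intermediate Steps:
F = -25 (F = -20 + 5*(-1) = -20 - 5 = -25)
M(q) = q^(3/2)
P(t) = 2*t² (P(t) = (2*t)*t = 2*t²)
m(f) = f² + f^(3/2) + 8*f (m(f) = (f² + (2*2²)*f) + f^(3/2) = (f² + (2*4)*f) + f^(3/2) = (f² + 8*f) + f^(3/2) = f² + f^(3/2) + 8*f)
7*3 + m(F) = 7*3 + ((-25)² + (-25)^(3/2) + 8*(-25)) = 21 + (625 - 125*I - 200) = 21 + (425 - 125*I) = 446 - 125*I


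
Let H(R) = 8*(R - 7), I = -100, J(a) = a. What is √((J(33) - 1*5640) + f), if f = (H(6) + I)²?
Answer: 3*√673 ≈ 77.827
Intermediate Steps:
H(R) = -56 + 8*R (H(R) = 8*(-7 + R) = -56 + 8*R)
f = 11664 (f = ((-56 + 8*6) - 100)² = ((-56 + 48) - 100)² = (-8 - 100)² = (-108)² = 11664)
√((J(33) - 1*5640) + f) = √((33 - 1*5640) + 11664) = √((33 - 5640) + 11664) = √(-5607 + 11664) = √6057 = 3*√673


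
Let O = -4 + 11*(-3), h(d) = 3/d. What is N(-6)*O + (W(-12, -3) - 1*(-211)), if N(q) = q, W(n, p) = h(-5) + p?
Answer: 2147/5 ≈ 429.40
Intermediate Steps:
W(n, p) = -⅗ + p (W(n, p) = 3/(-5) + p = 3*(-⅕) + p = -⅗ + p)
O = -37 (O = -4 - 33 = -37)
N(-6)*O + (W(-12, -3) - 1*(-211)) = -6*(-37) + ((-⅗ - 3) - 1*(-211)) = 222 + (-18/5 + 211) = 222 + 1037/5 = 2147/5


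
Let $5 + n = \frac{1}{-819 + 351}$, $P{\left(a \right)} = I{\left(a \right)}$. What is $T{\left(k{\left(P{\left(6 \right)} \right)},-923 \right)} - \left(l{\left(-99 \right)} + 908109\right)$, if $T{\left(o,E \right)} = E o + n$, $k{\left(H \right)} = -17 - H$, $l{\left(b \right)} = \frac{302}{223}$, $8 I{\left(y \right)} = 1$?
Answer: $- \frac{186249869069}{208728} \approx -8.9231 \cdot 10^{5}$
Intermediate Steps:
$I{\left(y \right)} = \frac{1}{8}$ ($I{\left(y \right)} = \frac{1}{8} \cdot 1 = \frac{1}{8}$)
$P{\left(a \right)} = \frac{1}{8}$
$l{\left(b \right)} = \frac{302}{223}$ ($l{\left(b \right)} = 302 \cdot \frac{1}{223} = \frac{302}{223}$)
$n = - \frac{2341}{468}$ ($n = -5 + \frac{1}{-819 + 351} = -5 + \frac{1}{-468} = -5 - \frac{1}{468} = - \frac{2341}{468} \approx -5.0021$)
$T{\left(o,E \right)} = - \frac{2341}{468} + E o$ ($T{\left(o,E \right)} = E o - \frac{2341}{468} = - \frac{2341}{468} + E o$)
$T{\left(k{\left(P{\left(6 \right)} \right)},-923 \right)} - \left(l{\left(-99 \right)} + 908109\right) = \left(- \frac{2341}{468} - 923 \left(-17 - \frac{1}{8}\right)\right) - \left(\frac{302}{223} + 908109\right) = \left(- \frac{2341}{468} - 923 \left(-17 - \frac{1}{8}\right)\right) - \frac{202508609}{223} = \left(- \frac{2341}{468} - - \frac{126451}{8}\right) - \frac{202508609}{223} = \left(- \frac{2341}{468} + \frac{126451}{8}\right) - \frac{202508609}{223} = \frac{14790085}{936} - \frac{202508609}{223} = - \frac{186249869069}{208728}$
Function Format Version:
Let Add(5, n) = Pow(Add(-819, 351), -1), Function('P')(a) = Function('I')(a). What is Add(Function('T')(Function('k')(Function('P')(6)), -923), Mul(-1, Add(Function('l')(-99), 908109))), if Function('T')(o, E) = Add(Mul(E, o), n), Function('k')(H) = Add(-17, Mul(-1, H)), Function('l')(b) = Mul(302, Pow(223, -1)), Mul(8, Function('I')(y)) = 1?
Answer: Rational(-186249869069, 208728) ≈ -8.9231e+5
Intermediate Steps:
Function('I')(y) = Rational(1, 8) (Function('I')(y) = Mul(Rational(1, 8), 1) = Rational(1, 8))
Function('P')(a) = Rational(1, 8)
Function('l')(b) = Rational(302, 223) (Function('l')(b) = Mul(302, Rational(1, 223)) = Rational(302, 223))
n = Rational(-2341, 468) (n = Add(-5, Pow(Add(-819, 351), -1)) = Add(-5, Pow(-468, -1)) = Add(-5, Rational(-1, 468)) = Rational(-2341, 468) ≈ -5.0021)
Function('T')(o, E) = Add(Rational(-2341, 468), Mul(E, o)) (Function('T')(o, E) = Add(Mul(E, o), Rational(-2341, 468)) = Add(Rational(-2341, 468), Mul(E, o)))
Add(Function('T')(Function('k')(Function('P')(6)), -923), Mul(-1, Add(Function('l')(-99), 908109))) = Add(Add(Rational(-2341, 468), Mul(-923, Add(-17, Mul(-1, Rational(1, 8))))), Mul(-1, Add(Rational(302, 223), 908109))) = Add(Add(Rational(-2341, 468), Mul(-923, Add(-17, Rational(-1, 8)))), Mul(-1, Rational(202508609, 223))) = Add(Add(Rational(-2341, 468), Mul(-923, Rational(-137, 8))), Rational(-202508609, 223)) = Add(Add(Rational(-2341, 468), Rational(126451, 8)), Rational(-202508609, 223)) = Add(Rational(14790085, 936), Rational(-202508609, 223)) = Rational(-186249869069, 208728)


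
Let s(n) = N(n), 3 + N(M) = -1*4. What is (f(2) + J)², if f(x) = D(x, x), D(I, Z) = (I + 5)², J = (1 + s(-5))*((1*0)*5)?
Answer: 2401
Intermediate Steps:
N(M) = -7 (N(M) = -3 - 1*4 = -3 - 4 = -7)
s(n) = -7
J = 0 (J = (1 - 7)*((1*0)*5) = -0*5 = -6*0 = 0)
D(I, Z) = (5 + I)²
f(x) = (5 + x)²
(f(2) + J)² = ((5 + 2)² + 0)² = (7² + 0)² = (49 + 0)² = 49² = 2401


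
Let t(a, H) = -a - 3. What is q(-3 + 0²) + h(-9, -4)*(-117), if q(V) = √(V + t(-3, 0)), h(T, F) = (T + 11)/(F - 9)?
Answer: 18 + I*√3 ≈ 18.0 + 1.732*I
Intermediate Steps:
t(a, H) = -3 - a
h(T, F) = (11 + T)/(-9 + F)
q(V) = √V (q(V) = √(V + (-3 - 1*(-3))) = √(V + (-3 + 3)) = √(V + 0) = √V)
q(-3 + 0²) + h(-9, -4)*(-117) = √(-3 + 0²) + ((11 - 9)/(-9 - 4))*(-117) = √(-3 + 0) + (2/(-13))*(-117) = √(-3) - 1/13*2*(-117) = I*√3 - 2/13*(-117) = I*√3 + 18 = 18 + I*√3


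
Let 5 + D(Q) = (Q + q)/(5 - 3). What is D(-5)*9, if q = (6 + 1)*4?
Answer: 117/2 ≈ 58.500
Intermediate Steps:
q = 28 (q = 7*4 = 28)
D(Q) = 9 + Q/2 (D(Q) = -5 + (Q + 28)/(5 - 3) = -5 + (28 + Q)/2 = -5 + (28 + Q)*(½) = -5 + (14 + Q/2) = 9 + Q/2)
D(-5)*9 = (9 + (½)*(-5))*9 = (9 - 5/2)*9 = (13/2)*9 = 117/2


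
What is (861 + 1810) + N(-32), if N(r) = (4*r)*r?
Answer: 6767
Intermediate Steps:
N(r) = 4*r**2
(861 + 1810) + N(-32) = (861 + 1810) + 4*(-32)**2 = 2671 + 4*1024 = 2671 + 4096 = 6767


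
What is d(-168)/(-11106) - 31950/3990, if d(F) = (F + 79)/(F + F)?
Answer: -81105773/10128672 ≈ -8.0075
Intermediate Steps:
d(F) = (79 + F)/(2*F) (d(F) = (79 + F)/((2*F)) = (79 + F)*(1/(2*F)) = (79 + F)/(2*F))
d(-168)/(-11106) - 31950/3990 = ((1/2)*(79 - 168)/(-168))/(-11106) - 31950/3990 = ((1/2)*(-1/168)*(-89))*(-1/11106) - 31950*1/3990 = (89/336)*(-1/11106) - 1065/133 = -89/3731616 - 1065/133 = -81105773/10128672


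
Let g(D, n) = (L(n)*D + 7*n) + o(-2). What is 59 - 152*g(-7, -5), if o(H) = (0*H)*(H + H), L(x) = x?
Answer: 59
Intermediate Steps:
o(H) = 0 (o(H) = 0*(2*H) = 0)
g(D, n) = 7*n + D*n (g(D, n) = (n*D + 7*n) + 0 = (D*n + 7*n) + 0 = (7*n + D*n) + 0 = 7*n + D*n)
59 - 152*g(-7, -5) = 59 - (-760)*(7 - 7) = 59 - (-760)*0 = 59 - 152*0 = 59 + 0 = 59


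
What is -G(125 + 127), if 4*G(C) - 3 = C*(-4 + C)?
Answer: -62499/4 ≈ -15625.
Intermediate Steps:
G(C) = ¾ + C*(-4 + C)/4 (G(C) = ¾ + (C*(-4 + C))/4 = ¾ + C*(-4 + C)/4)
-G(125 + 127) = -(¾ - (125 + 127) + (125 + 127)²/4) = -(¾ - 1*252 + (¼)*252²) = -(¾ - 252 + (¼)*63504) = -(¾ - 252 + 15876) = -1*62499/4 = -62499/4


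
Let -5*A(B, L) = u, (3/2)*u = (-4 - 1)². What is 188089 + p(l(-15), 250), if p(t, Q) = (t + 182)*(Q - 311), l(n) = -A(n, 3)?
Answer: 530351/3 ≈ 1.7678e+5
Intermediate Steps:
u = 50/3 (u = 2*(-4 - 1)²/3 = (⅔)*(-5)² = (⅔)*25 = 50/3 ≈ 16.667)
A(B, L) = -10/3 (A(B, L) = -⅕*50/3 = -10/3)
l(n) = 10/3 (l(n) = -1*(-10/3) = 10/3)
p(t, Q) = (-311 + Q)*(182 + t) (p(t, Q) = (182 + t)*(-311 + Q) = (-311 + Q)*(182 + t))
188089 + p(l(-15), 250) = 188089 + (-56602 - 311*10/3 + 182*250 + 250*(10/3)) = 188089 + (-56602 - 3110/3 + 45500 + 2500/3) = 188089 - 33916/3 = 530351/3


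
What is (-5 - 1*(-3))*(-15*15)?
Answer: 450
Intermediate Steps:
(-5 - 1*(-3))*(-15*15) = (-5 + 3)*(-225) = -2*(-225) = 450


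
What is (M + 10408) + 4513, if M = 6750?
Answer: 21671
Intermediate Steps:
(M + 10408) + 4513 = (6750 + 10408) + 4513 = 17158 + 4513 = 21671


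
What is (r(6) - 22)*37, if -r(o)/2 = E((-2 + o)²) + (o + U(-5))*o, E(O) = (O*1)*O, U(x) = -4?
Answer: -20646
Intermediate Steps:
E(O) = O² (E(O) = O*O = O²)
r(o) = -2*(-2 + o)⁴ - 2*o*(-4 + o) (r(o) = -2*(((-2 + o)²)² + (o - 4)*o) = -2*((-2 + o)⁴ + (-4 + o)*o) = -2*((-2 + o)⁴ + o*(-4 + o)) = -2*(-2 + o)⁴ - 2*o*(-4 + o))
(r(6) - 22)*37 = ((-2*6² - 2*(-2 + 6)⁴ + 8*6) - 22)*37 = ((-2*36 - 2*4⁴ + 48) - 22)*37 = ((-72 - 2*256 + 48) - 22)*37 = ((-72 - 512 + 48) - 22)*37 = (-536 - 22)*37 = -558*37 = -20646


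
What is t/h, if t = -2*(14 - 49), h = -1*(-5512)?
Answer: 35/2756 ≈ 0.012700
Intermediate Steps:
h = 5512
t = 70 (t = -2*(-35) = 70)
t/h = 70/5512 = 70*(1/5512) = 35/2756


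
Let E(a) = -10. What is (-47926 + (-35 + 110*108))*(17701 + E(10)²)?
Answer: -642277881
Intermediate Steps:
(-47926 + (-35 + 110*108))*(17701 + E(10)²) = (-47926 + (-35 + 110*108))*(17701 + (-10)²) = (-47926 + (-35 + 11880))*(17701 + 100) = (-47926 + 11845)*17801 = -36081*17801 = -642277881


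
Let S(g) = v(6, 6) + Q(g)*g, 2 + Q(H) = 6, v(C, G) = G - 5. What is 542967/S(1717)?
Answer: 542967/6869 ≈ 79.046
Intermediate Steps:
v(C, G) = -5 + G
Q(H) = 4 (Q(H) = -2 + 6 = 4)
S(g) = 1 + 4*g (S(g) = (-5 + 6) + 4*g = 1 + 4*g)
542967/S(1717) = 542967/(1 + 4*1717) = 542967/(1 + 6868) = 542967/6869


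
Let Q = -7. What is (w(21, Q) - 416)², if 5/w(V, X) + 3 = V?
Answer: 55995289/324 ≈ 1.7283e+5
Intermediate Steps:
w(V, X) = 5/(-3 + V)
(w(21, Q) - 416)² = (5/(-3 + 21) - 416)² = (5/18 - 416)² = (-7483/18)² = 55995289/324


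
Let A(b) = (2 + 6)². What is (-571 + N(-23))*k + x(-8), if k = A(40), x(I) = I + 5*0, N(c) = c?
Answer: -38024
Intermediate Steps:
A(b) = 64 (A(b) = 8² = 64)
x(I) = I (x(I) = I + 0 = I)
k = 64
(-571 + N(-23))*k + x(-8) = (-571 - 23)*64 - 8 = -594*64 - 8 = -38016 - 8 = -38024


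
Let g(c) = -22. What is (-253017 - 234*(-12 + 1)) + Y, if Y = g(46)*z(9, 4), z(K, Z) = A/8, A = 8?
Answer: -250465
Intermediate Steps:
z(K, Z) = 1 (z(K, Z) = 8/8 = 8*(⅛) = 1)
Y = -22 (Y = -22*1 = -22)
(-253017 - 234*(-12 + 1)) + Y = (-253017 - 234*(-12 + 1)) - 22 = (-253017 - 234*(-11)) - 22 = (-253017 + 2574) - 22 = -250443 - 22 = -250465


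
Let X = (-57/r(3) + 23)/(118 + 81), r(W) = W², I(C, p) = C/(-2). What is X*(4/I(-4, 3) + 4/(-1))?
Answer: -100/597 ≈ -0.16750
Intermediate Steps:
I(C, p) = -C/2 (I(C, p) = C*(-½) = -C/2)
X = 50/597 (X = (-57/(3²) + 23)/(118 + 81) = (-57/9 + 23)/199 = (-57*⅑ + 23)*(1/199) = (-19/3 + 23)*(1/199) = (50/3)*(1/199) = 50/597 ≈ 0.083752)
X*(4/I(-4, 3) + 4/(-1)) = 50*(4/((-½*(-4))) + 4/(-1))/597 = 50*(4/2 + 4*(-1))/597 = 50*(4*(½) - 4)/597 = 50*(2 - 4)/597 = (50/597)*(-2) = -100/597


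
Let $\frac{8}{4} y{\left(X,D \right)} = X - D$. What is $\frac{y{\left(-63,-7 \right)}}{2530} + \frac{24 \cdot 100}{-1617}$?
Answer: $- \frac{8426}{5635} \approx -1.4953$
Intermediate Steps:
$y{\left(X,D \right)} = \frac{X}{2} - \frac{D}{2}$ ($y{\left(X,D \right)} = \frac{X - D}{2} = \frac{X}{2} - \frac{D}{2}$)
$\frac{y{\left(-63,-7 \right)}}{2530} + \frac{24 \cdot 100}{-1617} = \frac{\frac{1}{2} \left(-63\right) - - \frac{7}{2}}{2530} + \frac{24 \cdot 100}{-1617} = \left(- \frac{63}{2} + \frac{7}{2}\right) \frac{1}{2530} + 2400 \left(- \frac{1}{1617}\right) = \left(-28\right) \frac{1}{2530} - \frac{800}{539} = - \frac{14}{1265} - \frac{800}{539} = - \frac{8426}{5635}$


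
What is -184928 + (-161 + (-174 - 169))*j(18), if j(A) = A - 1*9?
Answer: -189464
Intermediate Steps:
j(A) = -9 + A (j(A) = A - 9 = -9 + A)
-184928 + (-161 + (-174 - 169))*j(18) = -184928 + (-161 + (-174 - 169))*(-9 + 18) = -184928 + (-161 - 343)*9 = -184928 - 504*9 = -184928 - 4536 = -189464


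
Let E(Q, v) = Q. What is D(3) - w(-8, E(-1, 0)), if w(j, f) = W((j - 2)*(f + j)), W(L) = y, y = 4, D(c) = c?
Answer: -1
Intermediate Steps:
W(L) = 4
w(j, f) = 4
D(3) - w(-8, E(-1, 0)) = 3 - 1*4 = 3 - 4 = -1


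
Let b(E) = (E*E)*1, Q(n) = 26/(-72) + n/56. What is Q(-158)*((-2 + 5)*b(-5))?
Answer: -10025/42 ≈ -238.69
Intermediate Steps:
Q(n) = -13/36 + n/56 (Q(n) = 26*(-1/72) + n*(1/56) = -13/36 + n/56)
b(E) = E² (b(E) = E²*1 = E²)
Q(-158)*((-2 + 5)*b(-5)) = (-13/36 + (1/56)*(-158))*((-2 + 5)*(-5)²) = (-13/36 - 79/28)*(3*25) = -401/126*75 = -10025/42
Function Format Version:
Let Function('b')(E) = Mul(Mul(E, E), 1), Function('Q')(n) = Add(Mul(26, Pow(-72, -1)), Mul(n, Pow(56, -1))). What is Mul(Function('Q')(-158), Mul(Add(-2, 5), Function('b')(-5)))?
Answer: Rational(-10025, 42) ≈ -238.69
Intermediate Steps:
Function('Q')(n) = Add(Rational(-13, 36), Mul(Rational(1, 56), n)) (Function('Q')(n) = Add(Mul(26, Rational(-1, 72)), Mul(n, Rational(1, 56))) = Add(Rational(-13, 36), Mul(Rational(1, 56), n)))
Function('b')(E) = Pow(E, 2) (Function('b')(E) = Mul(Pow(E, 2), 1) = Pow(E, 2))
Mul(Function('Q')(-158), Mul(Add(-2, 5), Function('b')(-5))) = Mul(Add(Rational(-13, 36), Mul(Rational(1, 56), -158)), Mul(Add(-2, 5), Pow(-5, 2))) = Mul(Add(Rational(-13, 36), Rational(-79, 28)), Mul(3, 25)) = Mul(Rational(-401, 126), 75) = Rational(-10025, 42)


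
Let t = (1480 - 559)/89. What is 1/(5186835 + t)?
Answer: 89/461629236 ≈ 1.9280e-7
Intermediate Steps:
t = 921/89 (t = (1/89)*921 = 921/89 ≈ 10.348)
1/(5186835 + t) = 1/(5186835 + 921/89) = 1/(461629236/89) = 89/461629236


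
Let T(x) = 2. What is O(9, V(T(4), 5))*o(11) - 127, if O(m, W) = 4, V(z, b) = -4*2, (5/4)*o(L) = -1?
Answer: -651/5 ≈ -130.20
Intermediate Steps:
o(L) = -⅘ (o(L) = (⅘)*(-1) = -⅘)
V(z, b) = -8
O(9, V(T(4), 5))*o(11) - 127 = 4*(-⅘) - 127 = -16/5 - 127 = -651/5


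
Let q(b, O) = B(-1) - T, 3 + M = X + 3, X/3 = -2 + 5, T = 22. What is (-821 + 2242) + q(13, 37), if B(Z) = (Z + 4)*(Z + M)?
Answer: 1423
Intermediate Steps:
X = 9 (X = 3*(-2 + 5) = 3*3 = 9)
M = 9 (M = -3 + (9 + 3) = -3 + 12 = 9)
B(Z) = (4 + Z)*(9 + Z) (B(Z) = (Z + 4)*(Z + 9) = (4 + Z)*(9 + Z))
q(b, O) = 2 (q(b, O) = (36 + (-1)² + 13*(-1)) - 1*22 = (36 + 1 - 13) - 22 = 24 - 22 = 2)
(-821 + 2242) + q(13, 37) = (-821 + 2242) + 2 = 1421 + 2 = 1423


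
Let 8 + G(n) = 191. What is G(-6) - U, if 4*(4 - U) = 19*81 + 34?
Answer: 2289/4 ≈ 572.25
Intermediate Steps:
U = -1557/4 (U = 4 - (19*81 + 34)/4 = 4 - (1539 + 34)/4 = 4 - ¼*1573 = 4 - 1573/4 = -1557/4 ≈ -389.25)
G(n) = 183 (G(n) = -8 + 191 = 183)
G(-6) - U = 183 - 1*(-1557/4) = 183 + 1557/4 = 2289/4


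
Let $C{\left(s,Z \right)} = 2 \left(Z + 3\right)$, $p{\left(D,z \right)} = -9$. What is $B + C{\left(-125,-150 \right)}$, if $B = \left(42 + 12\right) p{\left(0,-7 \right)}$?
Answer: $-780$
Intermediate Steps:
$C{\left(s,Z \right)} = 6 + 2 Z$ ($C{\left(s,Z \right)} = 2 \left(3 + Z\right) = 6 + 2 Z$)
$B = -486$ ($B = \left(42 + 12\right) \left(-9\right) = 54 \left(-9\right) = -486$)
$B + C{\left(-125,-150 \right)} = -486 + \left(6 + 2 \left(-150\right)\right) = -486 + \left(6 - 300\right) = -486 - 294 = -780$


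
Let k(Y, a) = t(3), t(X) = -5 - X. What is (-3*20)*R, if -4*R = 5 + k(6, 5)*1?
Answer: -45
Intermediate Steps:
k(Y, a) = -8 (k(Y, a) = -5 - 1*3 = -5 - 3 = -8)
R = 3/4 (R = -(5 - 8*1)/4 = -(5 - 8)/4 = -1/4*(-3) = 3/4 ≈ 0.75000)
(-3*20)*R = -3*20*(3/4) = -60*3/4 = -45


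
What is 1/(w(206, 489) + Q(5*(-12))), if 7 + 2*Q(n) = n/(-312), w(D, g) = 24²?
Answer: 52/29775 ≈ 0.0017464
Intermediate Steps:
w(D, g) = 576
Q(n) = -7/2 - n/624 (Q(n) = -7/2 + (n/(-312))/2 = -7/2 + (n*(-1/312))/2 = -7/2 + (-n/312)/2 = -7/2 - n/624)
1/(w(206, 489) + Q(5*(-12))) = 1/(576 + (-7/2 - 5*(-12)/624)) = 1/(576 + (-7/2 - 1/624*(-60))) = 1/(576 + (-7/2 + 5/52)) = 1/(576 - 177/52) = 1/(29775/52) = 52/29775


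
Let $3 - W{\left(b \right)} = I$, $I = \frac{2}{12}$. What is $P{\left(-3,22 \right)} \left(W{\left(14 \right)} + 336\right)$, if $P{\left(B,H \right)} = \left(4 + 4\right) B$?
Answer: $-8132$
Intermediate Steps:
$P{\left(B,H \right)} = 8 B$
$I = \frac{1}{6}$ ($I = 2 \cdot \frac{1}{12} = \frac{1}{6} \approx 0.16667$)
$W{\left(b \right)} = \frac{17}{6}$ ($W{\left(b \right)} = 3 - \frac{1}{6} = \frac{17}{6}$)
$P{\left(-3,22 \right)} \left(W{\left(14 \right)} + 336\right) = 8 \left(-3\right) \left(\frac{17}{6} + 336\right) = \left(-24\right) \frac{2033}{6} = -8132$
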